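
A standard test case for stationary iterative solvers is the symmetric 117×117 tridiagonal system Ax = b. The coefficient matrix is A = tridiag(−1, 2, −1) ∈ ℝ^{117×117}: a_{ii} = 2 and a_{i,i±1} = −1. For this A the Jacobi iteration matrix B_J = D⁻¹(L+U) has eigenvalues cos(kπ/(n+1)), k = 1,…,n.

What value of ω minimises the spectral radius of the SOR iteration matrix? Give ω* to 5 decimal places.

ω* = 1.94814

[ρ_J] n=117: ρ(B_J) = cos(π/(n+1)) = cos(π/118) = 0.99965.
√(1−ρ_J²) = |sin(π/118)| = 0.026621
ω* = 2/(1 + 0.026621) = 2/1.026621 = 1.94814.
and ρ(B_{ω*}) = 1.94814 − 1 = 0.94814.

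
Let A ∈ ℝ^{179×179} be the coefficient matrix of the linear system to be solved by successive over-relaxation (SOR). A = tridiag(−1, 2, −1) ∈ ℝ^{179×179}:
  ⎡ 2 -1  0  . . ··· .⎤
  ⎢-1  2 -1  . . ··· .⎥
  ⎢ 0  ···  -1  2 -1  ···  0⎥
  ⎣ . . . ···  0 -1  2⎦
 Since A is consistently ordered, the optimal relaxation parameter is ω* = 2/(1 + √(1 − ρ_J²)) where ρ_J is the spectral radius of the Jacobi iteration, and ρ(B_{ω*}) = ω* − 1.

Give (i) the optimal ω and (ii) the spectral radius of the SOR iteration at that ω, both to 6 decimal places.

B_J for the 179×179 system has eigenvalues cos(kπ/180); ρ_J = cos(π/180) = 0.999848.
1 − cos²(π/180) = sin²(π/180) ⇒ √(1−ρ_J²) = sin(π/180) = 0.0174524.
ω* = 2/(1+0.0174524) = 1.965694
Hence ρ(B_{ω*}) = 1.965694 − 1 = 0.965694.

ω* = 1.965694, ρ_SOR = 0.965694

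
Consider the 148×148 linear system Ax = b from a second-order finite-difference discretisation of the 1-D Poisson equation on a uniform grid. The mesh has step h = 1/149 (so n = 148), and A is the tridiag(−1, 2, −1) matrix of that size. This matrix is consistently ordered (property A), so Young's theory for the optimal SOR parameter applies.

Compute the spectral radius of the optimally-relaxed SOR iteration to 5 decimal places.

ρ_SOR = 0.95870

spectrum of D⁻¹(L+U) = {cos(kπ/149) : 1≤k≤148}; ρ_J = cos(π/149) = 0.99978.
√(1−ρ_J²) simplifies to sin(π/149) = 0.021083.
ω* = 2/(1 + 0.021083) = 2/1.021083 = 1.95870.
[ρ_SOR] ω* − 1 = 0.95870.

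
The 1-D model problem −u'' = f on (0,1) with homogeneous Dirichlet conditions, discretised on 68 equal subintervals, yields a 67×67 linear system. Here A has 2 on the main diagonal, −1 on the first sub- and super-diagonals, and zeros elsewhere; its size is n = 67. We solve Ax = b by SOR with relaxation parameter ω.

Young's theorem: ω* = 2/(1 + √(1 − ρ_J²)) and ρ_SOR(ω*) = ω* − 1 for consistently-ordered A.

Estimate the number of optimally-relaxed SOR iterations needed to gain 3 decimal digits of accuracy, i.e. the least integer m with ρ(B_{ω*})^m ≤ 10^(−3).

With n=67, ρ(Jacobi) = cos(π/68) = 0.9989330.
√(1 − cos²(π/68)) = sin(π/68) ≈ 0.0461835.
ω* = 2 / (1 + 0.0461835) = 2 / 1.0461835 ≈ 1.9117105.
ρ_SOR = ω* − 1 = 1.9117105 − 1 = 0.9117105.
ρ_SOR^m ≤ 10^(−3) ⇔ m ≥ 3·ln10/(−ln 0.9117105) = 6.90776/0.0924328 = 74.733; m = ⌈74.733⌉ = 75.

m = 75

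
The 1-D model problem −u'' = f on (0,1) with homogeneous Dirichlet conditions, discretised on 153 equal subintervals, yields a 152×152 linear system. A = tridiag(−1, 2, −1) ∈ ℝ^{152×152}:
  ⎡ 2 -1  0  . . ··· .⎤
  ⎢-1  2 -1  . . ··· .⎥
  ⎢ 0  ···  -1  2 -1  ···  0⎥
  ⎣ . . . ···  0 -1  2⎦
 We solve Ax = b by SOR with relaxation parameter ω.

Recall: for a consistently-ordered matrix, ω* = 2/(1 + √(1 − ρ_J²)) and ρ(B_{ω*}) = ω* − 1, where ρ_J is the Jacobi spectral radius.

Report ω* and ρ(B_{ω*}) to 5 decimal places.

ω* = 1.95976, ρ_SOR = 0.95976

spectrum of D⁻¹(L+U) = {cos(kπ/153) : 1≤k≤152}; ρ_J = cos(π/153) = 0.99979.
1 − cos²(π/153) = sin²(π/153) ⇒ √(1−ρ_J²) = sin(π/153) = 0.020532.
Young: ω* = 2/(1+√(1−ρ_J²)) = 2/(1+0.020532) = 2/1.020532 = 1.95976.
At ω = 1.95976 every |λ(B_ω)| = ω−1, so ρ_SOR = 0.95976.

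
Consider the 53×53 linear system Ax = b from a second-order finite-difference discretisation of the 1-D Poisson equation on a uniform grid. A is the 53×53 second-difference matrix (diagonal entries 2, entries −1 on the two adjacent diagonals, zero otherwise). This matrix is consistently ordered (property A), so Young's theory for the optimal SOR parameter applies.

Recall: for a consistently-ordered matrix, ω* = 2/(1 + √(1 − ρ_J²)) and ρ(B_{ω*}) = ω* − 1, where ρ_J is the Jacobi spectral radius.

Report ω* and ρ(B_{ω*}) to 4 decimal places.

ρ_J = max_k |cos(kπ/54)| = cos(π/54) = 0.9983
√(1−ρ_J²) = |sin(π/54)| = 0.05814
Then 2/(1+√(1−ρ_J²)) = 2/(1+0.05814); ω* = 2/1.05814 = 1.8901.
ρ_SOR = ω* − 1 ≈ 0.8901.

ω* = 1.8901, ρ_SOR = 0.8901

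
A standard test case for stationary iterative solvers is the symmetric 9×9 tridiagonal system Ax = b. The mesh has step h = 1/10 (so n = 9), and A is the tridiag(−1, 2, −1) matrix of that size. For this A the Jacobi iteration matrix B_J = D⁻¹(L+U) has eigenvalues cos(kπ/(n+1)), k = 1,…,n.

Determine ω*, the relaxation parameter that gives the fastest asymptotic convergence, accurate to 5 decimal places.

ω* = 1.52786

[ρ_J] n=9: ρ(B_J) = cos(π/(n+1)) = cos(π/10) = 0.95106.
√(1−ρ_J²) = |sin(π/10)| = 0.309017
[ω*] 2 ÷ (1 + 0.309017) = 2 ÷ 1.309017 = 1.52786.
Hence ρ(B_{ω*}) = 1.52786 − 1 = 0.52786.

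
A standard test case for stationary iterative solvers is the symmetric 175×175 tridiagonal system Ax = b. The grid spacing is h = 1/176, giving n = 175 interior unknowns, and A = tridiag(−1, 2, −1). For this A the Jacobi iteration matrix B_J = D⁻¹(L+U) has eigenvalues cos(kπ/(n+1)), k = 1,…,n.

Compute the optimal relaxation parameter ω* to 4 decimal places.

ω* = 1.9649

½·tridiag(1,0,1) at n=175: λ_k = cos(kπ/176); max |λ| at k=1 ⇒ ρ_J = cos(π/176) ≈ 0.9998.
1 − cos²(π/176) = sin²(π/176) ⇒ √(1−ρ_J²) = sin(π/176) = 0.01785.
Then 2/(1+√(1−ρ_J²)) = 2/(1+0.01785); ω* = 2/1.01785 = 1.9649.
Hence ρ(B_{ω*}) = 1.9649 − 1 = 0.9649.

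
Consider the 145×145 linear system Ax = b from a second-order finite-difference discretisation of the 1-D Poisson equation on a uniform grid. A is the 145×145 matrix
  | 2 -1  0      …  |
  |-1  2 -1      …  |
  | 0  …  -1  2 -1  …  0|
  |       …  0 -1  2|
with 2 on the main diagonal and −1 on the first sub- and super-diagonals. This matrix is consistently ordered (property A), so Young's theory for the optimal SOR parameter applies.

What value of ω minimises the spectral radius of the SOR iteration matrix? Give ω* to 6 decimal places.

½·tridiag(1,0,1) at n=145: λ_k = cos(kπ/146); max |λ| at k=1 ⇒ ρ_J = cos(π/146) ≈ 0.999769.
1 − cos²(π/146) = sin²(π/146) ⇒ √(1−ρ_J²) = sin(π/146) = 0.0215161.
ω* = 2/(1 + 0.0215161) = 2/1.0215161 = 1.957874.
ρ(B_{ω*}) = ω*−1 = 0.957874

ω* = 1.957874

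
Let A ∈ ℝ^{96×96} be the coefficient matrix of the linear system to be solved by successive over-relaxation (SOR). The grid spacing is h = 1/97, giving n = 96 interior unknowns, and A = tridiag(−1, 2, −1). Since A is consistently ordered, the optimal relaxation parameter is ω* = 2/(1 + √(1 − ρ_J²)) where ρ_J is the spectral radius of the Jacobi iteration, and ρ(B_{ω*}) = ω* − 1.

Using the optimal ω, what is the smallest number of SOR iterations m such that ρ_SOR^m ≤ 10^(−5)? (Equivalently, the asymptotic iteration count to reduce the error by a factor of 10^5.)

spectrum of D⁻¹(L+U) = {cos(kπ/97) : 1≤k≤96}; ρ_J = cos(π/97) = 0.9994756.
√(1−ρ_J²) simplifies to sin(π/97) = 0.0323819.
ω* = 2/(1+0.0323819) = 1.9372676
[ρ_SOR] ω* − 1 = 0.9372676.
m ≥ 5·ln10 / (−ln 0.9372676) = 177.706; smallest integer m = 178.

m = 178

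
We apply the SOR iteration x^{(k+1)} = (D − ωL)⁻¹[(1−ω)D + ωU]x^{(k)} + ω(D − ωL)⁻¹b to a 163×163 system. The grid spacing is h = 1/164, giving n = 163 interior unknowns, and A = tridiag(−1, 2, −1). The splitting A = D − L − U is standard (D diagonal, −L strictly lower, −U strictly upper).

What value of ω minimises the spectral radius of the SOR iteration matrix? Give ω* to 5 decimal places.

ω* = 1.96241

n=163: λ(B_J) = 1 − λ(A)/2 = cos(kπ/164); k=1 gives ρ_J = 0.99982.
√(1 − cos²(π/164)) = sin(π/164) ≈ 0.019155.
ω* = 2/(1 + 0.019155) = 2/1.019155 = 1.96241.
Hence ρ(B_{ω*}) = 1.96241 − 1 = 0.96241.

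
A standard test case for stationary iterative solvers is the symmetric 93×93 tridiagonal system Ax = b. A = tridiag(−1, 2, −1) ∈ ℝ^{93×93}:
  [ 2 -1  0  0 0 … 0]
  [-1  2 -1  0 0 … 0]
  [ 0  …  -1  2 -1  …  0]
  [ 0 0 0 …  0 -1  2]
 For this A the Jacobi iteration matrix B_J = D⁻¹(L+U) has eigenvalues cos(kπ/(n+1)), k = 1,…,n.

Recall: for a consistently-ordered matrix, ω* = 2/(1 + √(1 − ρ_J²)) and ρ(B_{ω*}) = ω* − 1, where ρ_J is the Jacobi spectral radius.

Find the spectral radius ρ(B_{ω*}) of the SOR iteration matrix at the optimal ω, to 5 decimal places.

ρ_J = max_k |cos(kπ/94)| = cos(π/94) = 0.99944
√(1 − cos²(π/94)) = sin(π/94) ≈ 0.033415.
[ω*] 2 ÷ (1 + 0.033415) = 2 ÷ 1.033415 = 1.93533.
ρ(B_{ω*}) = ω*−1 = 0.93533

ρ_SOR = 0.93533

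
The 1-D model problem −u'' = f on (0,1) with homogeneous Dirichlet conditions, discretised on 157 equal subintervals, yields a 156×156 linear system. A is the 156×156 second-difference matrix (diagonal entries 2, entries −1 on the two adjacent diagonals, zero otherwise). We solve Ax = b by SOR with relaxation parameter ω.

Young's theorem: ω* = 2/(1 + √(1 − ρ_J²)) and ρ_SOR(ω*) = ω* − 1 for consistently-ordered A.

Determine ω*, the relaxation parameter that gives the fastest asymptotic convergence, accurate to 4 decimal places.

½·tridiag(1,0,1) at n=156: λ_k = cos(kπ/157); max |λ| at k=1 ⇒ ρ_J = cos(π/157) ≈ 0.9998.
√(1−ρ_J²) = |sin(π/157)| = 0.02001
ω* = 2/(1+0.02001) = 1.9608
ρ_SOR = ω* − 1 ≈ 0.9608.

ω* = 1.9608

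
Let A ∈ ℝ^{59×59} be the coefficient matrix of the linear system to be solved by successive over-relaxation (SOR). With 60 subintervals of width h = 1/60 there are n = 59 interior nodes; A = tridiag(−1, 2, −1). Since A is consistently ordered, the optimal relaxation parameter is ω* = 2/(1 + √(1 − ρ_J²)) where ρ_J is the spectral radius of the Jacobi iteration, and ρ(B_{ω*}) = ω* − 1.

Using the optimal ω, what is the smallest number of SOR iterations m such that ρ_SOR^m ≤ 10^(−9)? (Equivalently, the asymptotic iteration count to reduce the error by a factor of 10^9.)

m = 198

ρ_J = max_k |cos(kπ/60)| = cos(π/60) = 0.9986295
√(1 − cos²(π/60)) = sin(π/60) ≈ 0.0523360.
Then 2/(1+√(1−ρ_J²)) = 2/(1+0.0523360); ω* = 2/1.0523360 = 1.9005337.
ρ_SOR = ω* − 1 = 1.9005337 − 1 = 0.9005337.
(0.9005337)^m ≤ 10^{−9}  ⇒  m·ln(0.9005337) ≤ −9·ln10  ⇒  m ≥ 197.802  ⇒  m = 198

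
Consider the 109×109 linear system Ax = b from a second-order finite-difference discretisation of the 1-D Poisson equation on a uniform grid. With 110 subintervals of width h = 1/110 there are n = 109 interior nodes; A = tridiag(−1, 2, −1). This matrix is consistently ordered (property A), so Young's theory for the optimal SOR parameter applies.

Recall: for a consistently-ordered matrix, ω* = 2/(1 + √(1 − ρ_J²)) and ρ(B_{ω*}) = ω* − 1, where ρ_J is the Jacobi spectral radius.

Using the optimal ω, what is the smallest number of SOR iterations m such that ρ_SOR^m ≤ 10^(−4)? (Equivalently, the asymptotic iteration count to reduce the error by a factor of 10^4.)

m = 162

n=109: λ(B_J) = 1 − λ(A)/2 = cos(kπ/110); k=1 gives ρ_J = 0.9995922.
1 − cos²(π/110) = sin²(π/110) ⇒ √(1−ρ_J²) = sin(π/110) = 0.0285561.
Young: ω* = 2/(1+√(1−ρ_J²)) = 2/(1+0.0285561) = 2/1.0285561 = 1.9444734.
ρ_SOR = ω* − 1 ≈ 0.9444734.
Need (0.9444734)^m ≤ 10^(−4): m ≥ 4·ln10/|ln 0.9444734| = 9.21034/0.0571278 = 161.223 ⇒ m = 162.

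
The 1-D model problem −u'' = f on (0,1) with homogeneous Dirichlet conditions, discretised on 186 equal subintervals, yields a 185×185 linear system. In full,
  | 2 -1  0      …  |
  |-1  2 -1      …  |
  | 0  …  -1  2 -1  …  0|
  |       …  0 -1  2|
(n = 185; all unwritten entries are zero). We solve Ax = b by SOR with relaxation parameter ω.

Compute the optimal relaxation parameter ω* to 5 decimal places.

ω* = 1.96678

[ρ_J] n=185: ρ(B_J) = cos(π/(n+1)) = cos(π/186) = 0.99986.
root = sin(π/186) = 0.016889  (since 1−cos² = sin²).
ω* = 2/(1 + 0.016889) = 2/1.016889 = 1.96678.
ρ(B_{ω*}) = ω*−1 = 0.96678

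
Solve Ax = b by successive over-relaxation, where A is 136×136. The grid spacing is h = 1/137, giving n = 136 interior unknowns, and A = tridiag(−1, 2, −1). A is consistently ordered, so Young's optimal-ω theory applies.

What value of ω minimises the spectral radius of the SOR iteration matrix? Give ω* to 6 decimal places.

With n=136, ρ(Jacobi) = cos(π/137) = 0.999737.
root = sin(π/137) = 0.0229293  (since 1−cos² = sin²).
Young: ω* = 2/(1+√(1−ρ_J²)) = 2/(1+0.0229293) = 2/1.0229293 = 1.955169.
ρ(B_{ω*}) = ω*−1 = 0.955169

ω* = 1.955169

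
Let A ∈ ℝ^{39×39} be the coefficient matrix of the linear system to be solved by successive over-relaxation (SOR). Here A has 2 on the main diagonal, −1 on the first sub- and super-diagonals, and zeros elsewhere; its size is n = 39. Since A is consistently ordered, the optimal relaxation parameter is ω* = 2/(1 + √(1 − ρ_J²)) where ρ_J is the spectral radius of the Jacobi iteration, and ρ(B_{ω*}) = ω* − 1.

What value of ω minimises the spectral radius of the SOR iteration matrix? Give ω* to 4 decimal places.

ω* = 1.8545

spectrum of D⁻¹(L+U) = {cos(kπ/40) : 1≤k≤39}; ρ_J = cos(π/40) = 0.9969.
root = sin(π/40) = 0.07846  (since 1−cos² = sin²).
Young: ω* = 2/(1+√(1−ρ_J²)) = 2/(1+0.07846) = 2/1.07846 = 1.8545.
[ρ_SOR] ω* − 1 = 0.8545.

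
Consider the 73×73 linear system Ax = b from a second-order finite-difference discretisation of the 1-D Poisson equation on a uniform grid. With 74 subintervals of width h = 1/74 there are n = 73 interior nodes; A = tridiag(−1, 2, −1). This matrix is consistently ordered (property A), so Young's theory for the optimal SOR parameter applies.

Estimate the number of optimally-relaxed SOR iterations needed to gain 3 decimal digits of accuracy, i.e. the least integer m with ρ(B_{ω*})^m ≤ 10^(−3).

ρ_J = max_k |cos(kπ/74)| = cos(π/74) = 0.9990990
√(1−ρ_J²) simplifies to sin(π/74) = 0.0424412.
ω* = 2/(1+0.0424412) = 1.9185734
At ω = 1.9185734 every |λ(B_ω)| = ω−1, so ρ_SOR = 0.9185734.
m ≥ 3·ln10 / (−ln 0.9185734) = 81.331; smallest integer m = 82.

m = 82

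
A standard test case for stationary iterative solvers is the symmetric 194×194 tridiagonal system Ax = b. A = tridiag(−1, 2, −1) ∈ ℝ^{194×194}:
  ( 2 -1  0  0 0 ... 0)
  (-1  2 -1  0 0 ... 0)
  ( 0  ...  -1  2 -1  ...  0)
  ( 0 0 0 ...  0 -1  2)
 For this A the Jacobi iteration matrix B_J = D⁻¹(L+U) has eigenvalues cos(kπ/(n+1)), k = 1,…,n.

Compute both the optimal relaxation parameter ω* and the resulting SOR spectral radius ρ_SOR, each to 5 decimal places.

n=194: λ(B_J) = 1 − λ(A)/2 = cos(kπ/195); k=1 gives ρ_J = 0.99987.
√(1 − cos²(π/195)) = sin(π/195) ≈ 0.016110.
So ω* = 2/1.016110 = 1.96829 (Young).
[ρ_SOR] ω* − 1 = 0.96829.

ω* = 1.96829, ρ_SOR = 0.96829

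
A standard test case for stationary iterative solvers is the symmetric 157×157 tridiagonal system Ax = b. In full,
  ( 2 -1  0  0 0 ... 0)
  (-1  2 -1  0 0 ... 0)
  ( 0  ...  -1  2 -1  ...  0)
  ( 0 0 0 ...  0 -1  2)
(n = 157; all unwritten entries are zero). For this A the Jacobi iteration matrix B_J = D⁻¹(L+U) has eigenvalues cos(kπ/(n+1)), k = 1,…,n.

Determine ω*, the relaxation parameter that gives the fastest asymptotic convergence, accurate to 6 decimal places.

½·tridiag(1,0,1) at n=157: λ_k = cos(kπ/158); max |λ| at k=1 ⇒ ρ_J = cos(π/158) ≈ 0.999802.
√(1 − cos²(π/158)) = sin(π/158) ≈ 0.0198822.
ω* = 2 / (1 + 0.0198822) = 2 / 1.0198822 ≈ 1.961011.
ρ_SOR = ω* − 1 ≈ 0.961011.

ω* = 1.961011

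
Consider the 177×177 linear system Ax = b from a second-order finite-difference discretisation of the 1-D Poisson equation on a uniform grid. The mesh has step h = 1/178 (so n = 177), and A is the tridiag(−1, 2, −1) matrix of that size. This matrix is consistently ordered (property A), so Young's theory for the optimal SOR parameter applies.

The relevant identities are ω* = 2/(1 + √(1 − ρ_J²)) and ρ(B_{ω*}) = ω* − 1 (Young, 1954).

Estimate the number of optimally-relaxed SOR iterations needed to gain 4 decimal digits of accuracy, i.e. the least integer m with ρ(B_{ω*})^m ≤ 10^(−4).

m = 261

n=177: λ(B_J) = 1 − λ(A)/2 = cos(kπ/178); k=1 gives ρ_J = 0.9998443.
1 − cos²(π/178) = sin²(π/178) ⇒ √(1−ρ_J²) = sin(π/178) = 0.0176485.
So ω* = 2/1.0176485 = 1.9653151 (Young).
ρ_SOR = ω* − 1 ≈ 0.9653151.
m ≥ 4·ln10 / (−ln 0.9653151) = 260.911; smallest integer m = 261.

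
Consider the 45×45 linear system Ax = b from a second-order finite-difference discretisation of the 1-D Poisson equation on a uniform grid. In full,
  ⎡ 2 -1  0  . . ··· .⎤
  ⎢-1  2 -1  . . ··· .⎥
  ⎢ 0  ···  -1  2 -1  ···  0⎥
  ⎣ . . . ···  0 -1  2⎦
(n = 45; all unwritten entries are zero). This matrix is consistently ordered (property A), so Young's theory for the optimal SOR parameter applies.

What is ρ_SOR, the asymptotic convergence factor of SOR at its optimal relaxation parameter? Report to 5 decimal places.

With n=45, ρ(Jacobi) = cos(π/46) = 0.99767.
1 − cos²(π/46) = sin²(π/46) ⇒ √(1−ρ_J²) = sin(π/46) = 0.068242.
[ω*] 2 ÷ (1 + 0.068242) = 2 ÷ 1.068242 = 1.87223.
At ω = 1.87223 every |λ(B_ω)| = ω−1, so ρ_SOR = 0.87223.

ρ_SOR = 0.87223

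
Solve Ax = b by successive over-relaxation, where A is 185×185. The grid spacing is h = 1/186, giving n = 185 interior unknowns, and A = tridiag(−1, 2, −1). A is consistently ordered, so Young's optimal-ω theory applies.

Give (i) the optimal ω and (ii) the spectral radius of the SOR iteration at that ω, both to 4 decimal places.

ω* = 1.9668, ρ_SOR = 0.9668

ρ_J = max_k |cos(kπ/186)| = cos(π/186) = 0.9999
root = sin(π/186) = 0.01689  (since 1−cos² = sin²).
ω* = 2/(1+0.01689) = 1.9668
ρ_SOR = ω* − 1 ≈ 0.9668.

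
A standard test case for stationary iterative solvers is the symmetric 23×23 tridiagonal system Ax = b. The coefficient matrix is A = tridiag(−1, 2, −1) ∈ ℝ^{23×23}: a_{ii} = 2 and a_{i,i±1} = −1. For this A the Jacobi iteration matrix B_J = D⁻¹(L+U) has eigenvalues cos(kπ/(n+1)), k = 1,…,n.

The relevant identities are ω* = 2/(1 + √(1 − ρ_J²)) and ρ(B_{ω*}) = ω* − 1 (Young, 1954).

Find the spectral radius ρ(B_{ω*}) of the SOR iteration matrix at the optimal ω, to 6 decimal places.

n=23: λ(B_J) = 1 − λ(A)/2 = cos(kπ/24); k=1 gives ρ_J = 0.991445.
√(1−ρ_J²) = |sin(π/24)| = 0.1305262
Then 2/(1+√(1−ρ_J²)) = 2/(1+0.1305262); ω* = 2/1.1305262 = 1.769088.
ρ_SOR = ω* − 1 = 1.769088 − 1 = 0.769088.

ρ_SOR = 0.769088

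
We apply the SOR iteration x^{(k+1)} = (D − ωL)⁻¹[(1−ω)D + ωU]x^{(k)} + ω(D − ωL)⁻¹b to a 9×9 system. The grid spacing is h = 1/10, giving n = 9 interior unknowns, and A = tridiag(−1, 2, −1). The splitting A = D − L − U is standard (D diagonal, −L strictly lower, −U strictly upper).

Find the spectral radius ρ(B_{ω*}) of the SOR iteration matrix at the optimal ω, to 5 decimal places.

ρ_J = max_k |cos(kπ/10)| = cos(π/10) = 0.95106
√(1−ρ_J²) simplifies to sin(π/10) = 0.309017.
ω* = 2/(1+0.309017) = 1.52786
ρ_SOR = ω* − 1 = 1.52786 − 1 = 0.52786.

ρ_SOR = 0.52786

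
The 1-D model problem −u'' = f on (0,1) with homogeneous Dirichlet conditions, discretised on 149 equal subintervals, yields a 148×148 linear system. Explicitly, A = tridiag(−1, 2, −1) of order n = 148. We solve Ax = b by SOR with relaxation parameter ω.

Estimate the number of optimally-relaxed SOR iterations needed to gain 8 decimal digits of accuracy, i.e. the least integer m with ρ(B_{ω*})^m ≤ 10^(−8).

[ρ_J] n=148: ρ(B_J) = cos(π/(n+1)) = cos(π/149) = 0.9997777.
√(1 − cos²(π/149)) = sin(π/149) ≈ 0.0210830.
ω* = 2/(1 + 0.0210830) = 2/1.0210830 = 1.9587046.
ρ_SOR = ω* − 1 ≈ 0.9587046.
Need (0.9587046)^m ≤ 10^(−8): m ≥ 8·ln10/|ln 0.9587046| = 18.4207/0.0421723 = 436.796 ⇒ m = 437.

m = 437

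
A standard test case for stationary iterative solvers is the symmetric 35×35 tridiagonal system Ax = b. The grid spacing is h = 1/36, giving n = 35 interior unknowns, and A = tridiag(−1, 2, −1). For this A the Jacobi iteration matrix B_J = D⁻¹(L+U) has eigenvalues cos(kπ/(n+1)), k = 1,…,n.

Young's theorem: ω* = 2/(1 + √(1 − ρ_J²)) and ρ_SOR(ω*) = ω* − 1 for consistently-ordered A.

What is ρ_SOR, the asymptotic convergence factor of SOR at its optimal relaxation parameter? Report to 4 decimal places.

ρ_SOR = 0.8397

With n=35, ρ(Jacobi) = cos(π/36) = 0.9962.
1 − cos²(π/36) = sin²(π/36) ⇒ √(1−ρ_J²) = sin(π/36) = 0.08716.
ω* = 2 / (1 + 0.08716) = 2 / 1.08716 ≈ 1.8397.
ρ_SOR = ω* − 1 = 1.8397 − 1 = 0.8397.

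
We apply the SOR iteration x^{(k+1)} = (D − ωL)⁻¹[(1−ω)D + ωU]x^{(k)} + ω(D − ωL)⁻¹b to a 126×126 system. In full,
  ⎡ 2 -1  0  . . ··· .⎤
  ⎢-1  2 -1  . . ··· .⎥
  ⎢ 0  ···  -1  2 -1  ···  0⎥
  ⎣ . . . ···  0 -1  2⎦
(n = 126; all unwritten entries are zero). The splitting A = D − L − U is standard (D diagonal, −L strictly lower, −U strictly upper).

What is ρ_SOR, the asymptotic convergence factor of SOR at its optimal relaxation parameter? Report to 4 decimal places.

ρ_SOR = 0.9517

[ρ_J] n=126: ρ(B_J) = cos(π/(n+1)) = cos(π/127) = 0.9997.
√(1−ρ_J²) = |sin(π/127)| = 0.02473
ω* = 2/(1+0.02473) = 1.9517
ρ_SOR = ω* − 1 ≈ 0.9517.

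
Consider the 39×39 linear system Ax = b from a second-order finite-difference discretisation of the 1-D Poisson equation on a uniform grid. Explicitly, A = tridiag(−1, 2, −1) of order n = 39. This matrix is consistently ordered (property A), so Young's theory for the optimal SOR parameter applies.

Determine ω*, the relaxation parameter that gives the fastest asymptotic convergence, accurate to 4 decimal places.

[ρ_J] n=39: ρ(B_J) = cos(π/(n+1)) = cos(π/40) = 0.9969.
√(1−ρ_J²) = |sin(π/40)| = 0.07846
ω* = 2/(1+0.07846) = 1.8545
Hence ρ(B_{ω*}) = 1.8545 − 1 = 0.8545.

ω* = 1.8545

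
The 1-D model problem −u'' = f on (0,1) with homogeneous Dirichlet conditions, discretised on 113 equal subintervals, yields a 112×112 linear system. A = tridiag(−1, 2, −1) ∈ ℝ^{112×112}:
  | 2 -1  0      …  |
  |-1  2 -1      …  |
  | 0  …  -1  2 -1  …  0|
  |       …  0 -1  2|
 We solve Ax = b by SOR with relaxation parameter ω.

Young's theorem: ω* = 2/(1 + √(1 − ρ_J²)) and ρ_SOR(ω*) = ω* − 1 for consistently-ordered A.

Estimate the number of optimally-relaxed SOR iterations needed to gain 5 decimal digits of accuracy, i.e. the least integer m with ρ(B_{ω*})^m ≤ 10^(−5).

m = 208

spectrum of D⁻¹(L+U) = {cos(kπ/113) : 1≤k≤112}; ρ_J = cos(π/113) = 0.9996136.
√(1−ρ_J²) = |sin(π/113)| = 0.0277981
So ω* = 2/1.0277981 = 1.9459075 (Young).
ρ_SOR = ω* − 1 = 1.9459075 − 1 = 0.9459075.
Need (0.9459075)^m ≤ 10^(−5): m ≥ 5·ln10/|ln 0.9459075| = 11.5129/0.0556105 = 207.027 ⇒ m = 208.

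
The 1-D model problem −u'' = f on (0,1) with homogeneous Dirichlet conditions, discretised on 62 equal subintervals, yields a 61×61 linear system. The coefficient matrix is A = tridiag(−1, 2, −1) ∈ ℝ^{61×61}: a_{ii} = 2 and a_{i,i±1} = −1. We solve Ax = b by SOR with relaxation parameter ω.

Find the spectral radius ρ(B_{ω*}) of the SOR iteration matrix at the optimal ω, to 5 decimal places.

B_J for the 61×61 system has eigenvalues cos(kπ/62); ρ_J = cos(π/62) = 0.99872.
1 − cos²(π/62) = sin²(π/62) ⇒ √(1−ρ_J²) = sin(π/62) = 0.050649.
Then 2/(1+√(1−ρ_J²)) = 2/(1+0.050649); ω* = 2/1.050649 = 1.90359.
[ρ_SOR] ω* − 1 = 0.90359.

ρ_SOR = 0.90359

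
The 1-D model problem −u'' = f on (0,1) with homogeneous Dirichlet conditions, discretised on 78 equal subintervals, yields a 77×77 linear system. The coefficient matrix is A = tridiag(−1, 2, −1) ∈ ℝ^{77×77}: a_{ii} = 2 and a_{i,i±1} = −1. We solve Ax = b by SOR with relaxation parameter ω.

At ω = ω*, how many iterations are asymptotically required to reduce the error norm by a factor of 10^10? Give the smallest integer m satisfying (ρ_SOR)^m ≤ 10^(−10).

B_J for the 77×77 system has eigenvalues cos(kπ/78); ρ_J = cos(π/78) = 0.9991890.
1 − cos²(π/78) = sin²(π/78) ⇒ √(1−ρ_J²) = sin(π/78) = 0.0402659.
ω* = 2 / (1 + 0.0402659) = 2 / 1.0402659 ≈ 1.9225854.
[ρ_SOR] ω* − 1 = 0.9225854.
For 10 digits: m = 10·ln10 / (−ln 0.9225854) = 23.0259/0.0805753 = 285.769; round up → m = 286.

m = 286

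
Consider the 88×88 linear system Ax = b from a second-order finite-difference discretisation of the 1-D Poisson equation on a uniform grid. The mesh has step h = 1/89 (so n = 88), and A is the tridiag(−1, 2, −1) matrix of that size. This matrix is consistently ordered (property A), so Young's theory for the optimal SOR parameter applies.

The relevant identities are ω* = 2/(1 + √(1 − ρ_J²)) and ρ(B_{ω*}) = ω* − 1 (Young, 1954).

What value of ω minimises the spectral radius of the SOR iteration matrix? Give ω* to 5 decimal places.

ω* = 1.93182

[ρ_J] n=88: ρ(B_J) = cos(π/(n+1)) = cos(π/89) = 0.99938.
√(1−ρ_J²) simplifies to sin(π/89) = 0.035291.
ω* = 2/(1+0.035291) = 1.93182
Hence ρ(B_{ω*}) = 1.93182 − 1 = 0.93182.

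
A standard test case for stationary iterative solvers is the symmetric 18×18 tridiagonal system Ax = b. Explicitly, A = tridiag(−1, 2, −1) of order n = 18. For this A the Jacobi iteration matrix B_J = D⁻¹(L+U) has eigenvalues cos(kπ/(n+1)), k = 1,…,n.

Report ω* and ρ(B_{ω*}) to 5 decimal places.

B_J for the 18×18 system has eigenvalues cos(kπ/19); ρ_J = cos(π/19) = 0.98636.
√(1 − cos²(π/19)) = sin(π/19) ≈ 0.164595.
ω* = 2 / (1 + 0.164595) = 2 / 1.164595 ≈ 1.71734.
Hence ρ(B_{ω*}) = 1.71734 − 1 = 0.71734.

ω* = 1.71734, ρ_SOR = 0.71734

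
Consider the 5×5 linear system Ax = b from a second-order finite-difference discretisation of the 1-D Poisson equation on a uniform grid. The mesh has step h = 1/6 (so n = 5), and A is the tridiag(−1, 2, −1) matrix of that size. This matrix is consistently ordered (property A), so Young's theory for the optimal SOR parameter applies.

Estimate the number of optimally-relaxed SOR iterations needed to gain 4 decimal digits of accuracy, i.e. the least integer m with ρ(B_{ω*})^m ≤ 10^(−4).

m = 9

With n=5, ρ(Jacobi) = cos(π/6) = 0.8660254.
root = sin(π/6) = 0.5000000  (since 1−cos² = sin²).
Young: ω* = 2/(1+√(1−ρ_J²)) = 2/(1+0.5000000) = 2/1.5000000 = 1.3333333.
Hence ρ(B_{ω*}) = 1.3333333 − 1 = 0.3333333.
m ≥ 4·ln10 / (−ln 0.3333333) = 8.384; smallest integer m = 9.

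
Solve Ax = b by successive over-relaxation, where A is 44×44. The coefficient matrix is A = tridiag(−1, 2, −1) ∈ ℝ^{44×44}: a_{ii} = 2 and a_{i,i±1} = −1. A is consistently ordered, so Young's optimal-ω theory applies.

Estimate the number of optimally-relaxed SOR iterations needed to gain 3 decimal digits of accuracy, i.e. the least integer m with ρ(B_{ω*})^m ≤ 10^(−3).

n=44: λ(B_J) = 1 − λ(A)/2 = cos(kπ/45); k=1 gives ρ_J = 0.9975641.
√(1−ρ_J²) simplifies to sin(π/45) = 0.0697565.
ω* = 2/(1+0.0697565) = 1.8695843
ρ(B_{ω*}) = ω*−1 = 0.8695843
3·ln10 = 6.90776; −ln(0.8695843) = 0.13974; m = ⌈6.90776/0.13974⌉ = ⌈49.433⌉ = 50.

m = 50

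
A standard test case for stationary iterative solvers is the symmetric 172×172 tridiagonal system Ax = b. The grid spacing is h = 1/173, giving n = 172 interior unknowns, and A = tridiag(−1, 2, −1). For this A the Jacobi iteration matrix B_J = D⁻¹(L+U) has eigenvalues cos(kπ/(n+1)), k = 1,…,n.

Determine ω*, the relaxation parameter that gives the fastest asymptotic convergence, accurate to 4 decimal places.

ω* = 1.9643

ρ_J = max_k |cos(kπ/173)| = cos(π/173) = 0.9998
√(1 − cos²(π/173)) = sin(π/173) ≈ 0.01816.
ω* = 2 / (1 + 0.01816) = 2 / 1.01816 ≈ 1.9643.
ρ_SOR = ω* − 1 ≈ 0.9643.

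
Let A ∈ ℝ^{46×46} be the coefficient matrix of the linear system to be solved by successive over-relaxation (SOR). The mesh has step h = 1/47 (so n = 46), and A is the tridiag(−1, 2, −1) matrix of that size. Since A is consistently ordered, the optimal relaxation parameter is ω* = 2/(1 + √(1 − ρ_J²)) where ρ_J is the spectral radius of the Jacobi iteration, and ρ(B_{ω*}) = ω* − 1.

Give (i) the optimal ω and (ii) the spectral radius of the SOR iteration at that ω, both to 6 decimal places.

ω* = 1.874779, ρ_SOR = 0.874779

spectrum of D⁻¹(L+U) = {cos(kπ/47) : 1≤k≤46}; ρ_J = cos(π/47) = 0.997767.
√(1−ρ_J²) simplifies to sin(π/47) = 0.0667926.
Young: ω* = 2/(1+√(1−ρ_J²)) = 2/(1+0.0667926) = 2/1.0667926 = 1.874779.
Hence ρ(B_{ω*}) = 1.874779 − 1 = 0.874779.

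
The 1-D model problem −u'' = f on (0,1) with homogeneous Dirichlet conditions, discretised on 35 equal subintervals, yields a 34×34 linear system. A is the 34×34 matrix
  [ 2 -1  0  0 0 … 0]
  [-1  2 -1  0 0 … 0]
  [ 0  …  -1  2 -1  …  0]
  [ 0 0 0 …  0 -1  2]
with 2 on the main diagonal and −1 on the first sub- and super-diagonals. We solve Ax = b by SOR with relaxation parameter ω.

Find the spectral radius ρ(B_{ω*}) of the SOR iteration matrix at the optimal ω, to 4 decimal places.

ρ_SOR = 0.8355

ρ_J = max_k |cos(kπ/35)| = cos(π/35) = 0.9960
√(1−ρ_J²) = |sin(π/35)| = 0.08964
[ω*] 2 ÷ (1 + 0.08964) = 2 ÷ 1.08964 = 1.8355.
ρ_SOR = ω* − 1 ≈ 0.8355.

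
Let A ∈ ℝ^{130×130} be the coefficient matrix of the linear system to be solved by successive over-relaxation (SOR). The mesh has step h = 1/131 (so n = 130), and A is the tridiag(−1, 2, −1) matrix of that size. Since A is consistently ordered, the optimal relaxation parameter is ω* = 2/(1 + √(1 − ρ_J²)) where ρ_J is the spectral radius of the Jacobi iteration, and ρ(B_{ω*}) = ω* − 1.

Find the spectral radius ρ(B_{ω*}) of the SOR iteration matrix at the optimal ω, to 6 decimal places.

½·tridiag(1,0,1) at n=130: λ_k = cos(kπ/131); max |λ| at k=1 ⇒ ρ_J = cos(π/131) ≈ 0.999712.
√(1−ρ_J²) simplifies to sin(π/131) = 0.0239793.
Then 2/(1+√(1−ρ_J²)) = 2/(1+0.0239793); ω* = 2/1.0239793 = 1.953164.
[ρ_SOR] ω* − 1 = 0.953164.

ρ_SOR = 0.953164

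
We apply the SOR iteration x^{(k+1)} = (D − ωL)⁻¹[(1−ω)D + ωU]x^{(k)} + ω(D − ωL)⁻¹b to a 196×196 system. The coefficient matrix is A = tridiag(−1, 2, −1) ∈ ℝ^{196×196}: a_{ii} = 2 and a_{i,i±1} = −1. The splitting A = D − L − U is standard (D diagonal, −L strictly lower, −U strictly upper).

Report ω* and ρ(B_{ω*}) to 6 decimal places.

ω* = 1.968608, ρ_SOR = 0.968608

ρ_J = max_k |cos(kπ/197)| = cos(π/197) = 0.999873
√(1−ρ_J²) = |sin(π/197)| = 0.0159465
Then 2/(1+√(1−ρ_J²)) = 2/(1+0.0159465); ω* = 2/1.0159465 = 1.968608.
ρ_SOR = ω* − 1 ≈ 0.968608.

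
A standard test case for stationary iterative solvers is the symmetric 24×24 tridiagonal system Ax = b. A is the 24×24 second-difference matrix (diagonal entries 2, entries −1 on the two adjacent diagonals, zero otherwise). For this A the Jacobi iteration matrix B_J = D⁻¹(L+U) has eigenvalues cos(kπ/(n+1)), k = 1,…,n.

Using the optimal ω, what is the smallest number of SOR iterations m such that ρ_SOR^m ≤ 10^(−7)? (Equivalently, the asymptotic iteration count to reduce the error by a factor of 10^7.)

½·tridiag(1,0,1) at n=24: λ_k = cos(kπ/25); max |λ| at k=1 ⇒ ρ_J = cos(π/25) ≈ 0.9921147.
√(1−ρ_J²) simplifies to sin(π/25) = 0.1253332.
Then 2/(1+√(1−ρ_J²)) = 2/(1+0.1253332); ω* = 2/1.1253332 = 1.7772514.
ρ_SOR = ω* − 1 = 1.7772514 − 1 = 0.7772514.
m ≥ 7·ln10 / (−ln 0.7772514) = 63.963; smallest integer m = 64.

m = 64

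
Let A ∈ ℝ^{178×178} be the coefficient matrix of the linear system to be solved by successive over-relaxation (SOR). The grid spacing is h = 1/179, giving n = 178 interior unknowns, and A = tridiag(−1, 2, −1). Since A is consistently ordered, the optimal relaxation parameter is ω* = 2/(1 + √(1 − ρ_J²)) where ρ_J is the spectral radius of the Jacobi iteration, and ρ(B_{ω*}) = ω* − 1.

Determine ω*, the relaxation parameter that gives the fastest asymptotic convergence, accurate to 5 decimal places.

ω* = 1.96551

spectrum of D⁻¹(L+U) = {cos(kπ/179) : 1≤k≤178}; ρ_J = cos(π/179) = 0.99985.
1 − cos²(π/179) = sin²(π/179) ⇒ √(1−ρ_J²) = sin(π/179) = 0.017550.
ω* = 2/(1 + 0.017550) = 2/1.017550 = 1.96551.
At ω = 1.96551 every |λ(B_ω)| = ω−1, so ρ_SOR = 0.96551.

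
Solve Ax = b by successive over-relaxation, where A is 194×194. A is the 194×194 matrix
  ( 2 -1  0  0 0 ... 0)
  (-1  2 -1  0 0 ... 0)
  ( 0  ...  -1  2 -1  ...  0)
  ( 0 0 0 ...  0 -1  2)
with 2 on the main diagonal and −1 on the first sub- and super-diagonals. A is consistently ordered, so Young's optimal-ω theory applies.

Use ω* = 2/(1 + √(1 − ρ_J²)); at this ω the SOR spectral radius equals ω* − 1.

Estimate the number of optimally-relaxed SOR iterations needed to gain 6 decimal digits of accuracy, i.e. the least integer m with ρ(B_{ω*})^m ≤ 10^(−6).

m = 429

B_J for the 194×194 system has eigenvalues cos(kπ/195); ρ_J = cos(π/195) = 0.9998702.
root = sin(π/195) = 0.0161100  (since 1−cos² = sin²).
Then 2/(1+√(1−ρ_J²)) = 2/(1+0.0161100); ω* = 2/1.0161100 = 1.9682908.
[ρ_SOR] ω* − 1 = 0.9682908.
6·ln10 = 13.8155; −ln(0.9682908) = 0.0322228; m = ⌈13.8155/0.0322228⌉ = ⌈428.749⌉ = 429.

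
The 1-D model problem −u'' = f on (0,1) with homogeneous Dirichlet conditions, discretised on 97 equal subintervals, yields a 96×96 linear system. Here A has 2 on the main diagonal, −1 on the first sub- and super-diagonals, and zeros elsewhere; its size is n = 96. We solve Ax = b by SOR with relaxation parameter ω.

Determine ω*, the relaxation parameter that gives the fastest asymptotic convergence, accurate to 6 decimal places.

ω* = 1.937268

With n=96, ρ(Jacobi) = cos(π/97) = 0.999476.
√(1−ρ_J²) = |sin(π/97)| = 0.0323819
So ω* = 2/1.0323819 = 1.937268 (Young).
and ρ(B_{ω*}) = 1.937268 − 1 = 0.937268.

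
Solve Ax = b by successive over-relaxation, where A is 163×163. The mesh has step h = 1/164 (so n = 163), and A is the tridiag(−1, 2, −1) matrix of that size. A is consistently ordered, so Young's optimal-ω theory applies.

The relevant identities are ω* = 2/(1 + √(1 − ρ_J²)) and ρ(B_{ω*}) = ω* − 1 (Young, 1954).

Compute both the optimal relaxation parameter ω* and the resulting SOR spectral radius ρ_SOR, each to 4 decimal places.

With n=163, ρ(Jacobi) = cos(π/164) = 0.9998.
√(1−ρ_J²) simplifies to sin(π/164) = 0.01915.
Young: ω* = 2/(1+√(1−ρ_J²)) = 2/(1+0.01915) = 2/1.01915 = 1.9624.
Hence ρ(B_{ω*}) = 1.9624 − 1 = 0.9624.

ω* = 1.9624, ρ_SOR = 0.9624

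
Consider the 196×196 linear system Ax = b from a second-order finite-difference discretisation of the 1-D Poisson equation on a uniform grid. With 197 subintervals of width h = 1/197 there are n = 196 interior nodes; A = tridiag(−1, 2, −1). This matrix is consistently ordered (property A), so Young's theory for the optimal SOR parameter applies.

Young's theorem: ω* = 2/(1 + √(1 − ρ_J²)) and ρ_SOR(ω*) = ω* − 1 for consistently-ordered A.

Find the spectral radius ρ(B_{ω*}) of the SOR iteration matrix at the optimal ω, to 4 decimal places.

spectrum of D⁻¹(L+U) = {cos(kπ/197) : 1≤k≤196}; ρ_J = cos(π/197) = 0.9999.
√(1−ρ_J²) = |sin(π/197)| = 0.01595
ω* = 2 / (1 + 0.01595) = 2 / 1.01595 ≈ 1.9686.
At ω = 1.9686 every |λ(B_ω)| = ω−1, so ρ_SOR = 0.9686.

ρ_SOR = 0.9686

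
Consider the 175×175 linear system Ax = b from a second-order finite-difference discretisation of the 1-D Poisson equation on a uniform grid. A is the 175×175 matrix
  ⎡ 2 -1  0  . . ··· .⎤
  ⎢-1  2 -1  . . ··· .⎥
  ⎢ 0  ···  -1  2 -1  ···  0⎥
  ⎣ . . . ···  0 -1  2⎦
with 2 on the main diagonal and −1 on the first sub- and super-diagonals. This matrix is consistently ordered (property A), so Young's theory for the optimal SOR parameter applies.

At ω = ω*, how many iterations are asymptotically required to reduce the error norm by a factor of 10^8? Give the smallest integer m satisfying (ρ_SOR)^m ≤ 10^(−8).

n=175: λ(B_J) = 1 − λ(A)/2 = cos(kπ/176); k=1 gives ρ_J = 0.9998407.
√(1−ρ_J²) = |sin(π/176)| = 0.0178490
[ω*] 2 ÷ (1 + 0.0178490) = 2 ÷ 1.0178490 = 1.9649280.
and ρ(B_{ω*}) = 1.9649280 − 1 = 0.9649280.
m ≥ 8·ln10 / (−ln 0.9649280) = 515.960; smallest integer m = 516.

m = 516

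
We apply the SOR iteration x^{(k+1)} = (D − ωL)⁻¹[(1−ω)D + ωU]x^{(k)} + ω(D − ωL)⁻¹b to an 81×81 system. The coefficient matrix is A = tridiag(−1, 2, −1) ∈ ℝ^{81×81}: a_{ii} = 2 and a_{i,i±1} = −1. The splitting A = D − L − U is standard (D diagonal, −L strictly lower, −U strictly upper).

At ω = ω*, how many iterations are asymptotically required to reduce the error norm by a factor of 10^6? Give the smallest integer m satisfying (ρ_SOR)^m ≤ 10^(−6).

m = 181

B_J for the 81×81 system has eigenvalues cos(kπ/82); ρ_J = cos(π/82) = 0.9992662.
√(1−ρ_J²) simplifies to sin(π/82) = 0.0383027.
So ω* = 2/1.0383027 = 1.9262206 (Young).
[ρ_SOR] ω* − 1 = 0.9262206.
(0.9262206)^m ≤ 10^{−6}  ⇒  m·ln(0.9262206) ≤ −6·ln10  ⇒  m ≥ 180.258  ⇒  m = 181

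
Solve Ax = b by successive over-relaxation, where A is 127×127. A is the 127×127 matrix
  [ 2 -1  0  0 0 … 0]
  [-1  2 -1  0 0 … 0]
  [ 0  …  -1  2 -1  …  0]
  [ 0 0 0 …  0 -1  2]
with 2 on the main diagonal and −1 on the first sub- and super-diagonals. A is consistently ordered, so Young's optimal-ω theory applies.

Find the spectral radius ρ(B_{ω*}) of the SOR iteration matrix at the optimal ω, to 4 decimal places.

ρ_SOR = 0.9521

½·tridiag(1,0,1) at n=127: λ_k = cos(kπ/128); max |λ| at k=1 ⇒ ρ_J = cos(π/128) ≈ 0.9997.
1 − cos²(π/128) = sin²(π/128) ⇒ √(1−ρ_J²) = sin(π/128) = 0.02454.
ω* = 2/(1+0.02454) = 1.9521
and ρ(B_{ω*}) = 1.9521 − 1 = 0.9521.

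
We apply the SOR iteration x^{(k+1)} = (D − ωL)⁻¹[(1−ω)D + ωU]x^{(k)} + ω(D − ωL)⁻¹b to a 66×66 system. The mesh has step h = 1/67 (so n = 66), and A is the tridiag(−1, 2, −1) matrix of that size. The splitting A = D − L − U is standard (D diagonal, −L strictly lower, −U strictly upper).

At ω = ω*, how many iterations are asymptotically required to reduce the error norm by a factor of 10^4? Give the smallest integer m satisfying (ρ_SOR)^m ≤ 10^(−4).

spectrum of D⁻¹(L+U) = {cos(kπ/67) : 1≤k≤66}; ρ_J = cos(π/67) = 0.9989009.
root = sin(π/67) = 0.0468723  (since 1−cos² = sin²).
ω* = 2 / (1 + 0.0468723) = 2 / 1.0468723 ≈ 1.9104527.
At ω = 1.9104527 every |λ(B_ω)| = ω−1, so ρ_SOR = 0.9104527.
4·ln10 = 9.21034; −ln(0.9104527) = 0.0938133; m = ⌈9.21034/0.0938133⌉ = ⌈98.177⌉ = 99.

m = 99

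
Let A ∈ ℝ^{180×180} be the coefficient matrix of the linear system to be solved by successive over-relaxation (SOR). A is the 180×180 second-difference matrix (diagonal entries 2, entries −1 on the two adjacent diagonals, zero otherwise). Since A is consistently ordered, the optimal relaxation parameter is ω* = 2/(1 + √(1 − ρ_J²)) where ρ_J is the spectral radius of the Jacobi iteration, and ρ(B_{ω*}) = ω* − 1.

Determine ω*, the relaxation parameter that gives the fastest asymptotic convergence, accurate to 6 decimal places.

ω* = 1.965880

With n=180, ρ(Jacobi) = cos(π/181) = 0.999849.
root = sin(π/181) = 0.0173560  (since 1−cos² = sin²).
So ω* = 2/1.0173560 = 1.965880 (Young).
Hence ρ(B_{ω*}) = 1.965880 − 1 = 0.965880.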